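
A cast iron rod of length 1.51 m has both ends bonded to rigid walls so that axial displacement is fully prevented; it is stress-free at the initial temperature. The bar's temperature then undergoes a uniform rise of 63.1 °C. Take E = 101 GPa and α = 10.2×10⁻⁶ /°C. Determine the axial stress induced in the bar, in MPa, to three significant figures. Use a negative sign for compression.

Free thermal expansion αLΔT = 10.2e-6 · 1510 · 63.1 = 0.9719 mm.
The walls impose strain ε = −(0.9719)/1510 = -6.4362e-04; σ = Eε = 101000 · -6.4362e-04 = -65.01 MPa.

-65.0 MPa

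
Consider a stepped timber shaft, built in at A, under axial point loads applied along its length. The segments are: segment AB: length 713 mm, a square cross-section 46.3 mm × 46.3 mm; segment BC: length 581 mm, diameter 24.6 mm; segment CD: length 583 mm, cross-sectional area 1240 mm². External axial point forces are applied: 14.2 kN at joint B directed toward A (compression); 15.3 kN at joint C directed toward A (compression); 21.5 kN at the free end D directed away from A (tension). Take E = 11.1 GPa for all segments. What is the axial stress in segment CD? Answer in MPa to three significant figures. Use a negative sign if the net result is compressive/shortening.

17.3 MPa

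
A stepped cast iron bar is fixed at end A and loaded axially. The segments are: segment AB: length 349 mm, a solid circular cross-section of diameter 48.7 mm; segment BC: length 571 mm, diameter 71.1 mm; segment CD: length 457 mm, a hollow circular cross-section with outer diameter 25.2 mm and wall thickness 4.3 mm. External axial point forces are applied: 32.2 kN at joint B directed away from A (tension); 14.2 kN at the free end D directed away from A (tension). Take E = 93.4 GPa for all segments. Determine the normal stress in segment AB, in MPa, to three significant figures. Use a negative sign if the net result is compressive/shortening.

24.9 MPa

Internal axial forces (sectioning from the free end, tension +): N_CD = 14.2 kN, N_BC = 14.2 kN, N_AB = 46.4 kN.
A_AB = 1863 mm².
σ_AB = N_AB/A_AB = 46400/1863 = 24.91 MPa.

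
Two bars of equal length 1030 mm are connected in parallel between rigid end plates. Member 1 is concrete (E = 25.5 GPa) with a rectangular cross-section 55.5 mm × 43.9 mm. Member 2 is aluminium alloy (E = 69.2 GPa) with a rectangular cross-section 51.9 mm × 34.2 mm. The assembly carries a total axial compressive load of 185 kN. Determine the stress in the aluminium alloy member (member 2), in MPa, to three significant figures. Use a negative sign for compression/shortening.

A_1 = 2436 mm².
A_2 = 1775 mm².
Equal strain + equilibrium ⇒ each member carries load in proportion to AE: A₁E₁ = 62130000 N, A₂E₂ = 122800000 N, ΣAE = 185000000 N.
σ₂ = P·E₂/ΣAE = -185000·69200/185000000 = -69.22 MPa.

-69.2 MPa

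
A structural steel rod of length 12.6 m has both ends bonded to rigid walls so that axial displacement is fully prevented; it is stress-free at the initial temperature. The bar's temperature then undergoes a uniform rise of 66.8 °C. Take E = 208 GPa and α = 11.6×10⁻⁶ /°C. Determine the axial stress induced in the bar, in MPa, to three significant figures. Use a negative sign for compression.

Free thermal expansion αLΔT = 11.6e-6 · 12600 · 66.8 = 9.763 mm.
The walls impose strain ε = −(9.763)/12600 = -7.7488e-04; σ = Eε = 208000 · -7.7488e-04 = -161.2 MPa.

-161 MPa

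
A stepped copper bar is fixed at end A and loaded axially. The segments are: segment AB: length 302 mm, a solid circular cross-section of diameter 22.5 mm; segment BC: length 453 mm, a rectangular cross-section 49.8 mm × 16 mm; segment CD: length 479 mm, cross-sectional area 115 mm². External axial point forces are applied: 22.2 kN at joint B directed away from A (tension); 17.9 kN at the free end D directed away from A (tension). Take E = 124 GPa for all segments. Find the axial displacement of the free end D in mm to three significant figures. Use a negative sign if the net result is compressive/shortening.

0.929 mm

Internal axial forces (sectioning from the free end, tension +): N_CD = 17.9 kN, N_BC = 17.9 kN, N_AB = 40.1 kN.
A_AB = 397.6 mm².
A_BC = 796.8 mm².
δ_AB = 40100·302/(397.6·124000) = 0.2456 mm
δ_BC = 17900·453/(796.8·124000) = 0.08207 mm
δ_CD = 17900·479/(115·124000) = 0.6013 mm
δ = Σδ_i = 0.929 mm.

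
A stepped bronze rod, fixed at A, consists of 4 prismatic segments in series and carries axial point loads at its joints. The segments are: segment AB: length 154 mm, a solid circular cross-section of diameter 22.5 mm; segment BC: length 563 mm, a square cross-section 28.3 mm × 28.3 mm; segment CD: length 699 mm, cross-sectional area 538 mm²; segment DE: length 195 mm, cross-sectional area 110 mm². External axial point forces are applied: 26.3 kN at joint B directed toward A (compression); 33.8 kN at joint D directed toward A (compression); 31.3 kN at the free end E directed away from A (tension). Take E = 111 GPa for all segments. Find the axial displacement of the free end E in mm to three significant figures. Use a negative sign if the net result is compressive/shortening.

Internal axial forces (sectioning from the free end, tension +): N_DE = 31.3 kN, N_CD = -2.5 kN, N_BC = -2.5 kN, N_AB = -28.8 kN.
A_AB = 397.6 mm².
A_BC = 800.9 mm².
δ_AB = -28800·154/(397.6·111000) = -0.1005 mm
δ_BC = -2500·563/(800.9·111000) = -0.01583 mm
δ_CD = -2500·699/(538·111000) = -0.02926 mm
δ_DE = 31300·195/(110·111000) = 0.4999 mm
δ = Σδ_i = 0.3543 mm.

0.354 mm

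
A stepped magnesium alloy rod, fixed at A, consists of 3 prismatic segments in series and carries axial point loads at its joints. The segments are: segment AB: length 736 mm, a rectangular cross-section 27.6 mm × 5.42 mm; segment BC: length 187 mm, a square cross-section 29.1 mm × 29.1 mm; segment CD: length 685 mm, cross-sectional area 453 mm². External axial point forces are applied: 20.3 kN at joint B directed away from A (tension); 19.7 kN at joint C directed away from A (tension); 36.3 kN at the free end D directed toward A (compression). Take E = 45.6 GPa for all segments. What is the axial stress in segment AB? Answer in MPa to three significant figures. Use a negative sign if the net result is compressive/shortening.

Internal axial forces (sectioning from the free end, tension +): N_CD = -36.3 kN, N_BC = -16.6 kN, N_AB = 3.7 kN.
A_AB = 149.6 mm².
σ_AB = N_AB/A_AB = 3700/149.6 = 24.73 MPa.

24.7 MPa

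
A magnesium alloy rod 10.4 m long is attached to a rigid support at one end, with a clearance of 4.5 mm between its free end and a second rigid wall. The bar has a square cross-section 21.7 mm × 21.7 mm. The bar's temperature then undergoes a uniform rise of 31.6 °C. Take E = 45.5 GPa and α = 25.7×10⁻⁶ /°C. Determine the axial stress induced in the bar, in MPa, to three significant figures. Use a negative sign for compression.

-17.3 MPa

Free thermal expansion αLΔT = 25.7e-6 · 10400 · 31.6 = 8.446 mm.
The walls engage after the gap closes; constrained expansion = 8.446 − 4.5 = 3.946 mm.
The walls impose strain ε = −(3.946)/10400 = -3.7943e-04; σ = Eε = 45500 · -3.7943e-04 = -17.26 MPa.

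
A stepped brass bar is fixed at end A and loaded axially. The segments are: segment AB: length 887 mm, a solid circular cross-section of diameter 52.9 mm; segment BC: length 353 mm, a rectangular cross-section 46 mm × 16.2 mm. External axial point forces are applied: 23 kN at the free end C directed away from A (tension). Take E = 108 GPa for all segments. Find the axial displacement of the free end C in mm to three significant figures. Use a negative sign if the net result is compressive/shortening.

Internal axial forces (sectioning from the free end, tension +): N_BC = 23 kN, N_AB = 23 kN.
A_AB = 2198 mm².
A_BC = 745.2 mm².
δ_AB = 23000·887/(2198·108000) = 0.08595 mm
δ_BC = 23000·353/(745.2·108000) = 0.1009 mm
δ = Σδ_i = 0.1868 mm.

0.187 mm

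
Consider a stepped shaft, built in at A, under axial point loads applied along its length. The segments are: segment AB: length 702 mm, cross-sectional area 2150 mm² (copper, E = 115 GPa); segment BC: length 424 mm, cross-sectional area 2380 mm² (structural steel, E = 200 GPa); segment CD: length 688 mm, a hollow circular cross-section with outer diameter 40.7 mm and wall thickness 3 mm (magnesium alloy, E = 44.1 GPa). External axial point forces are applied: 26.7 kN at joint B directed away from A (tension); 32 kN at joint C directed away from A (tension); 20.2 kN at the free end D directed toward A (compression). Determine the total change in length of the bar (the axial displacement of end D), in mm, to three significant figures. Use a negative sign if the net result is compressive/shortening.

-0.767 mm

Internal axial forces (sectioning from the free end, tension +): N_CD = -20.2 kN, N_BC = 11.8 kN, N_AB = 38.5 kN.
A_CD = 355.3 mm².
δ_AB = 38500·702/(2150·115000) = 0.1093 mm
δ_BC = 11800·424/(2380·200000) = 0.01051 mm
δ_CD = -20200·688/(355.3·44100) = -0.8869 mm
δ = Σδ_i = -0.7671 mm.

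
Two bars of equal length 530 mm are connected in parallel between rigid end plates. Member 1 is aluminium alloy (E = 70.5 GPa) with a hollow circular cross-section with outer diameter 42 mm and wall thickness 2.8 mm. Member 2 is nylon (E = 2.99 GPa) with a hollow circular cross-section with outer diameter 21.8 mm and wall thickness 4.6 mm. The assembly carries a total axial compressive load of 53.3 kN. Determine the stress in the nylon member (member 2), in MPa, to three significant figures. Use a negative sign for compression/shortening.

-6.36 MPa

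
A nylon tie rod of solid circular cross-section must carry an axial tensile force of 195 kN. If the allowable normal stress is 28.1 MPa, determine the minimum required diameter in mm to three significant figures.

94.0 mm

Required area A ≥ P/σ_allow = 195000/28.1 = 6940 mm².
For a solid circular section, d ≥ √(4A/π) = 94 mm.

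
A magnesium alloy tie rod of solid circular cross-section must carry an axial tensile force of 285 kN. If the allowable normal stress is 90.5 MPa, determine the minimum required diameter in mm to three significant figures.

Required area A ≥ P/σ_allow = 285000/90.5 = 3149 mm².
For a solid circular section, d ≥ √(4A/π) = 63.32 mm.

63.3 mm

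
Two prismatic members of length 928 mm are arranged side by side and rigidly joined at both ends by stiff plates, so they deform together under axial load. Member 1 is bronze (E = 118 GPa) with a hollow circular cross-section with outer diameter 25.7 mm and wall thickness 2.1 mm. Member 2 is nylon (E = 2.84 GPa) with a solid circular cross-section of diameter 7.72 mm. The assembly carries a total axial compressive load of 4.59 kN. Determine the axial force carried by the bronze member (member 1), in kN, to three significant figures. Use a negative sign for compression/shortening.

-4.56 kN

A_1 = 155.7 mm².
A_2 = 46.81 mm².
Equal strain + equilibrium ⇒ each member carries load in proportion to AE: A₁E₁ = 18370000 N, A₂E₂ = 132900 N, ΣAE = 18510000 N.
F₁ = P·A₁E₁/ΣAE = -4590·18370000/18510000 = -4557 N.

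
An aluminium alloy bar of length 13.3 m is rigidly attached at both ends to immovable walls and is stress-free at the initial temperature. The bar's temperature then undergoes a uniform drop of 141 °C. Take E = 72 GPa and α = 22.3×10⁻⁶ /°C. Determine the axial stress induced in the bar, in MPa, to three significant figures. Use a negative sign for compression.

Free thermal expansion αLΔT = 22.3e-6 · 13300 · -141 = -41.82 mm.
The walls impose strain ε = −(-41.82)/13300 = 3.1443e-03; σ = Eε = 72000 · 3.1443e-03 = 226.4 MPa.

226 MPa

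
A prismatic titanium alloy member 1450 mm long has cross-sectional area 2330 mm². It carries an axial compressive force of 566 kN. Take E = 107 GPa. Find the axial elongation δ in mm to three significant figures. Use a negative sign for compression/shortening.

δ_mech = NL/(AE) = -566000·1450/(2330·107000) = -3.292 mm.

-3.29 mm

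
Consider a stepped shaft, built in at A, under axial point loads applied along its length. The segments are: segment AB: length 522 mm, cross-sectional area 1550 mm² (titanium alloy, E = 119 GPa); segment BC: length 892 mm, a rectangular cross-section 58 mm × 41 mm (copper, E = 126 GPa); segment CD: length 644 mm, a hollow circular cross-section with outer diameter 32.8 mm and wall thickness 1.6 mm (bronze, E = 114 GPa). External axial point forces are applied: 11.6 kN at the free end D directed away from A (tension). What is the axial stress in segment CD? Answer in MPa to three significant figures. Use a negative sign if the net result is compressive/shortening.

Internal axial forces (sectioning from the free end, tension +): N_CD = 11.6 kN, N_BC = 11.6 kN, N_AB = 11.6 kN.
A_CD = 156.8 mm².
σ_CD = N_CD/A_CD = 11600/156.8 = 73.97 MPa.

74.0 MPa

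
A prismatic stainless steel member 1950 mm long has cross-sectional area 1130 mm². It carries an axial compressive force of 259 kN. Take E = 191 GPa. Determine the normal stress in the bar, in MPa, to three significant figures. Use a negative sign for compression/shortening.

σ = N/A = -259000/1130 = -229.2 MPa.

-229 MPa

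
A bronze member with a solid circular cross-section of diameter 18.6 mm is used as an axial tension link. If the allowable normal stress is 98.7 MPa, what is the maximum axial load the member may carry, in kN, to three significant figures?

26.8 kN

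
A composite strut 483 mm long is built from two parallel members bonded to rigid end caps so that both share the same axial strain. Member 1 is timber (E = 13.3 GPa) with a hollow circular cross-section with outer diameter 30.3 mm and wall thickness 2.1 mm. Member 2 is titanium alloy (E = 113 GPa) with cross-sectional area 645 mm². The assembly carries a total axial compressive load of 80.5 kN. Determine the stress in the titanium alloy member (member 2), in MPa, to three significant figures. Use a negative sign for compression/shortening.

A_1 = 186 mm².
Equal strain + equilibrium ⇒ each member carries load in proportion to AE: A₁E₁ = 2474000 N, A₂E₂ = 72880000 N, ΣAE = 75360000 N.
σ₂ = P·E₂/ΣAE = -80500·113000/75360000 = -120.7 MPa.

-121 MPa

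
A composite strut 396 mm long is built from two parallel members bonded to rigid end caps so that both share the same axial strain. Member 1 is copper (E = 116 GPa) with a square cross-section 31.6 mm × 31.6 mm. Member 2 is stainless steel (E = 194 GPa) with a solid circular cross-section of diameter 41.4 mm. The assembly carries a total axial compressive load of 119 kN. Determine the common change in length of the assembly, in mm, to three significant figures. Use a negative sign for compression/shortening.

A_1 = 998.6 mm².
A_2 = 1346 mm².
Equal strain + equilibrium ⇒ each member carries load in proportion to AE: A₁E₁ = 115800000 N, A₂E₂ = 261200000 N, ΣAE = 377000000 N.
δ = PL/ΣAE = -119000·396/377000000 = -0.125 mm.

-0.125 mm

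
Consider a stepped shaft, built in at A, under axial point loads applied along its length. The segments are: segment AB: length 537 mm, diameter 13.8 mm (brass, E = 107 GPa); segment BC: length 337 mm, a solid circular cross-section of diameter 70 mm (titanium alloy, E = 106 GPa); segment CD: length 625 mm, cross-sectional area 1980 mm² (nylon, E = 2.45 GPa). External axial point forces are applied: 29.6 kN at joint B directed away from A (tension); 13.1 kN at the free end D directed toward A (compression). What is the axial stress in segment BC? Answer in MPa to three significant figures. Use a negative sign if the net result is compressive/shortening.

-3.40 MPa

Internal axial forces (sectioning from the free end, tension +): N_CD = -13.1 kN, N_BC = -13.1 kN, N_AB = 16.5 kN.
A_BC = 3848 mm².
σ_BC = N_BC/A_BC = -13100/3848 = -3.404 MPa.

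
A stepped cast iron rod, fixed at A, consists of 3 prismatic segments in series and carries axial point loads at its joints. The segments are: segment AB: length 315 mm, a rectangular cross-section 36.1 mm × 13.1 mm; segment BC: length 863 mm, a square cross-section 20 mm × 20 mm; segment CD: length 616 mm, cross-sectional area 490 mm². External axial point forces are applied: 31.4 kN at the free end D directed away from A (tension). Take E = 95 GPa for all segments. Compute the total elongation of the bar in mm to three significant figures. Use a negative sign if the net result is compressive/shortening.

1.35 mm

Internal axial forces (sectioning from the free end, tension +): N_CD = 31.4 kN, N_BC = 31.4 kN, N_AB = 31.4 kN.
A_AB = 472.9 mm².
A_BC = 400 mm².
δ_AB = 31400·315/(472.9·95000) = 0.2202 mm
δ_BC = 31400·863/(400·95000) = 0.7131 mm
δ_CD = 31400·616/(490·95000) = 0.4155 mm
δ = Σδ_i = 1.349 mm.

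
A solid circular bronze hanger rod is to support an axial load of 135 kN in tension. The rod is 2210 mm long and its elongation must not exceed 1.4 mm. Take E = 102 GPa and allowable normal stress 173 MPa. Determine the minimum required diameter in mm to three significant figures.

Required area A ≥ P/σ_allow = 135000/173 = 780.3 mm².
For a solid circular section, d ≥ √(4A/π) = 31.52 mm.
Elongation limit: A ≥ PL/(Eδ_allow) = 135000·2210/(102000·1.4) = 2089 mm² ⇒ d ≥ 51.58 mm.
The elongation limit governs.

51.6 mm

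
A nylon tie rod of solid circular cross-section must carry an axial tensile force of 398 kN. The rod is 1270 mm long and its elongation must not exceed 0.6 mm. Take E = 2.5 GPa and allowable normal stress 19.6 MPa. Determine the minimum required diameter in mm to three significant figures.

Required area A ≥ P/σ_allow = 398000/19.6 = 20310 mm².
For a solid circular section, d ≥ √(4A/π) = 160.8 mm.
Elongation limit: A ≥ PL/(Eδ_allow) = 398000·1270/(2500·0.6) = 337000 mm² ⇒ d ≥ 655 mm.
The elongation limit governs.

655 mm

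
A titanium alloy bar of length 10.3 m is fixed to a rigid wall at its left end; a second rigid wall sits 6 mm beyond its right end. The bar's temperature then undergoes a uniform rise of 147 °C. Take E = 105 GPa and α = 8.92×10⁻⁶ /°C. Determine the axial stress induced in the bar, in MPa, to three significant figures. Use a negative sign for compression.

Free thermal expansion αLΔT = 8.92e-6 · 10300 · 147 = 13.51 mm.
The walls engage after the gap closes; constrained expansion = 13.51 − 6 = 7.506 mm.
The walls impose strain ε = −(7.506)/10300 = -7.2872e-04; σ = Eε = 105000 · -7.2872e-04 = -76.52 MPa.

-76.5 MPa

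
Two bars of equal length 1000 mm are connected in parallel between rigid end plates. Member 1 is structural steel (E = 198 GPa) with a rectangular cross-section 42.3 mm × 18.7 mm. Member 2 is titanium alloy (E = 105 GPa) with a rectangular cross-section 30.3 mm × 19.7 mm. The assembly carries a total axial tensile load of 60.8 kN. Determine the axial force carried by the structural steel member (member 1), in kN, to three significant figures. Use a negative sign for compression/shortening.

A_1 = 791 mm².
A_2 = 596.9 mm².
Equal strain + equilibrium ⇒ each member carries load in proportion to AE: A₁E₁ = 156600000 N, A₂E₂ = 62680000 N, ΣAE = 219300000 N.
F₁ = P·A₁E₁/ΣAE = 60800·156600000/219300000 = 43420 N.

43.4 kN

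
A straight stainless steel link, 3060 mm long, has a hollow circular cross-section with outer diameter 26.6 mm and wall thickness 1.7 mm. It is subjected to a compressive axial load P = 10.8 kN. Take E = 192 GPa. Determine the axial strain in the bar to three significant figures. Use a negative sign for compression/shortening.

-4.23e-04

A = 133 mm².
σ = N/A = -81.21 MPa; ε = σ/E = -81.21/192000 = -4.230e-04.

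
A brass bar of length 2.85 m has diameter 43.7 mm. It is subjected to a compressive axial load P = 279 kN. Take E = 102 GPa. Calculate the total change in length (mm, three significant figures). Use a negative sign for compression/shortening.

-5.20 mm

A = 1500 mm².
δ_mech = NL/(AE) = -279000·2850/(1500·102000) = -5.198 mm.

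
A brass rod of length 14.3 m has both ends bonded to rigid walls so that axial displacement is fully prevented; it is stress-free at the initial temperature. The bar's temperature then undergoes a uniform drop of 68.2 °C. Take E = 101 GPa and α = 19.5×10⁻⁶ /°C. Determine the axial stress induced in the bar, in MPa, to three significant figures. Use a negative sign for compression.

134 MPa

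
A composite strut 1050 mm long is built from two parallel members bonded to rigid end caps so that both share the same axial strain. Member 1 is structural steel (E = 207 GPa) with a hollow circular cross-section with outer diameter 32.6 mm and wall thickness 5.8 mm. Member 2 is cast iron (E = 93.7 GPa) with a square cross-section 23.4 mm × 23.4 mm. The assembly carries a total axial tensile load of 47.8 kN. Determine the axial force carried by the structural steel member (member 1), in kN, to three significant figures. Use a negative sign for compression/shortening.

31.7 kN

A_1 = 488.3 mm².
A_2 = 547.6 mm².
Equal strain + equilibrium ⇒ each member carries load in proportion to AE: A₁E₁ = 101100000 N, A₂E₂ = 51310000 N, ΣAE = 152400000 N.
F₁ = P·A₁E₁/ΣAE = 47800·101100000/152400000 = 31710 N.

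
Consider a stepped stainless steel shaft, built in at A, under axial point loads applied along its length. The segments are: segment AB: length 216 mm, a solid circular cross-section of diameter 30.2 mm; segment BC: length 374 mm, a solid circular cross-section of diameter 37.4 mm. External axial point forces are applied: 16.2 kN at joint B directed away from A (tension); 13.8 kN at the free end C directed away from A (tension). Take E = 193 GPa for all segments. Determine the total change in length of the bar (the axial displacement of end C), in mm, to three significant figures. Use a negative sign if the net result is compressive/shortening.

Internal axial forces (sectioning from the free end, tension +): N_BC = 13.8 kN, N_AB = 30 kN.
A_AB = 716.3 mm².
A_BC = 1099 mm².
δ_AB = 30000·216/(716.3·193000) = 0.04687 mm
δ_BC = 13800·374/(1099·193000) = 0.02434 mm
δ = Σδ_i = 0.07121 mm.

0.0712 mm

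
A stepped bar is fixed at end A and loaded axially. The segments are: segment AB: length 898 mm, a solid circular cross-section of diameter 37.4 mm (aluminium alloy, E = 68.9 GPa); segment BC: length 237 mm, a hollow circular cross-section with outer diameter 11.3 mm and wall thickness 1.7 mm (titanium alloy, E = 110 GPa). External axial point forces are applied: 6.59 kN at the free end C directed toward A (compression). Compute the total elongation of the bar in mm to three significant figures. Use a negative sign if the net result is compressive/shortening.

-0.355 mm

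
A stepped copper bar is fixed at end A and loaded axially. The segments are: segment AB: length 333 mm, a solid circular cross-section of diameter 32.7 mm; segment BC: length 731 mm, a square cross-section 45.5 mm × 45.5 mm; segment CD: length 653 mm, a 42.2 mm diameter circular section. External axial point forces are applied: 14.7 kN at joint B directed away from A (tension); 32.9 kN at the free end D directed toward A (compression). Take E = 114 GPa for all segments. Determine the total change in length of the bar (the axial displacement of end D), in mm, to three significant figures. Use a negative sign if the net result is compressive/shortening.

-0.300 mm

Internal axial forces (sectioning from the free end, tension +): N_CD = -32.9 kN, N_BC = -32.9 kN, N_AB = -18.2 kN.
A_AB = 839.8 mm².
A_BC = 2070 mm².
A_CD = 1399 mm².
δ_AB = -18200·333/(839.8·114000) = -0.0633 mm
δ_BC = -32900·731/(2070·114000) = -0.1019 mm
δ_CD = -32900·653/(1399·114000) = -0.1347 mm
δ = Σδ_i = -0.2999 mm.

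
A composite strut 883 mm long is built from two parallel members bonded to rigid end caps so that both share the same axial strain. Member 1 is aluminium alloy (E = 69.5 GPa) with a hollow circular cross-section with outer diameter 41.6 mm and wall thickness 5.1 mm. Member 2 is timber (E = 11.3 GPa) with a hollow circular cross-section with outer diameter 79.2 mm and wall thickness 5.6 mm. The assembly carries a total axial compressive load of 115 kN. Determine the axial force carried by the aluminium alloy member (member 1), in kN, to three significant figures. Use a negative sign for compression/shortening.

-84.6 kN

A_1 = 584.8 mm².
A_2 = 1295 mm².
Equal strain + equilibrium ⇒ each member carries load in proportion to AE: A₁E₁ = 40640000 N, A₂E₂ = 14630000 N, ΣAE = 55280000 N.
F₁ = P·A₁E₁/ΣAE = -115000·40640000/55280000 = -84560 N.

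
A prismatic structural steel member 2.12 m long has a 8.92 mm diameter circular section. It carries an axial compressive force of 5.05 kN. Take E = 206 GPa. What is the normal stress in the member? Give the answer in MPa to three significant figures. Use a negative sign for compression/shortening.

A = 62.49 mm².
σ = N/A = -5050/62.49 = -80.81 MPa.

-80.8 MPa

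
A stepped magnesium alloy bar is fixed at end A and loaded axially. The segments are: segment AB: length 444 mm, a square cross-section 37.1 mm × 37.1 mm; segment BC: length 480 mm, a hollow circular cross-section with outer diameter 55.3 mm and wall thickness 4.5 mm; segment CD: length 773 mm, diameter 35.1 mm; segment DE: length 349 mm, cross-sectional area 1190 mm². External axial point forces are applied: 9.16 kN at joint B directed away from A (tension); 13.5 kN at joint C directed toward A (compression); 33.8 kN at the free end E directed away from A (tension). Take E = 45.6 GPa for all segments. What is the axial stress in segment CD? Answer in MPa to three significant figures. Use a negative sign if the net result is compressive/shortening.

34.9 MPa

Internal axial forces (sectioning from the free end, tension +): N_DE = 33.8 kN, N_CD = 33.8 kN, N_BC = 20.3 kN, N_AB = 29.46 kN.
A_CD = 967.6 mm².
σ_CD = N_CD/A_CD = 33800/967.6 = 34.93 MPa.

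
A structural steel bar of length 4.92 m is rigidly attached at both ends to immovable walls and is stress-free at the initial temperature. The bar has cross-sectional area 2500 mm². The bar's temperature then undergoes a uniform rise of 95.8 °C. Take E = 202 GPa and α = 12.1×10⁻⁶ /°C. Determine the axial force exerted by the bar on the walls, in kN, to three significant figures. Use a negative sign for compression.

-585 kN

Free thermal expansion αLΔT = 12.1e-6 · 4920 · 95.8 = 5.703 mm.
The walls impose strain ε = −(5.703)/4920 = -1.1592e-03; σ = Eε = 202000 · -1.1592e-03 = -234.2 MPa.
Wall reaction R = σ·A = -234.2·2500 = -585400 N = -585.4 kN.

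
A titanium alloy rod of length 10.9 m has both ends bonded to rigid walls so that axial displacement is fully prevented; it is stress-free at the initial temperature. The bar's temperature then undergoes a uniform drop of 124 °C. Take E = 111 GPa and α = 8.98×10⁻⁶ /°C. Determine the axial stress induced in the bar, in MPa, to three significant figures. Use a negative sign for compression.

124 MPa

Free thermal expansion αLΔT = 8.98e-6 · 10900 · -124 = -12.14 mm.
The walls impose strain ε = −(-12.14)/10900 = 1.1135e-03; σ = Eε = 111000 · 1.1135e-03 = 123.6 MPa.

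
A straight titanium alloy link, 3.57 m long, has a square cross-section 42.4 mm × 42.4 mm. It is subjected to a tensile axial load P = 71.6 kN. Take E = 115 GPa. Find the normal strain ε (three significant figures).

A = 1798 mm².
σ = N/A = 39.83 MPa; ε = σ/E = 39.83/115000 = 3.463e-04.

3.46e-04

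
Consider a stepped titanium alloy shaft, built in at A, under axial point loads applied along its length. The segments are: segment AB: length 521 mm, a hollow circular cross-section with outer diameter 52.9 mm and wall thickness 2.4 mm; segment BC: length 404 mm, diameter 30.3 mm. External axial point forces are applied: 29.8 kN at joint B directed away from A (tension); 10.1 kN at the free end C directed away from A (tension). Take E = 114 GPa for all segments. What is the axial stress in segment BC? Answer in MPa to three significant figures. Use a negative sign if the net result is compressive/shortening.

14.0 MPa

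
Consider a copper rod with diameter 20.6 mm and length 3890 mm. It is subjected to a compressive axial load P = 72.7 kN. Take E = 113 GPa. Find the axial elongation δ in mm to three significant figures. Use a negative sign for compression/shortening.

-7.51 mm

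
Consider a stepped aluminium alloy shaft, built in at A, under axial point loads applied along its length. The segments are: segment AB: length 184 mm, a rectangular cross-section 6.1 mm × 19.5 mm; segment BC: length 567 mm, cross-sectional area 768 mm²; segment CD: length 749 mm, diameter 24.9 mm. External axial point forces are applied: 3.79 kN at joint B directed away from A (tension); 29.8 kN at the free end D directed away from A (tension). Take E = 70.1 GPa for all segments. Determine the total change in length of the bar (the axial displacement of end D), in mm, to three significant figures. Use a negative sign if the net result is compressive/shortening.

1.71 mm

Internal axial forces (sectioning from the free end, tension +): N_CD = 29.8 kN, N_BC = 29.8 kN, N_AB = 33.59 kN.
A_AB = 118.9 mm².
A_CD = 487 mm².
δ_AB = 33590·184/(118.9·70100) = 0.7412 mm
δ_BC = 29800·567/(768·70100) = 0.3138 mm
δ_CD = 29800·749/(487·70100) = 0.6539 mm
δ = Σδ_i = 1.709 mm.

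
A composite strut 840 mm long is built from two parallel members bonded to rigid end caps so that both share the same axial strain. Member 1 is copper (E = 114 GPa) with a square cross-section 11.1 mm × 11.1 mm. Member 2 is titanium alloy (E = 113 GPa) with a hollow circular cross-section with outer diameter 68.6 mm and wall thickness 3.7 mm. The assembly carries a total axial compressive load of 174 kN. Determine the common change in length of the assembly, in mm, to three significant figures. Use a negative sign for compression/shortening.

A_1 = 123.2 mm².
A_2 = 754.4 mm².
Equal strain + equilibrium ⇒ each member carries load in proportion to AE: A₁E₁ = 14050000 N, A₂E₂ = 85250000 N, ΣAE = 99290000 N.
δ = PL/ΣAE = -174000·840/99290000 = -1.472 mm.

-1.47 mm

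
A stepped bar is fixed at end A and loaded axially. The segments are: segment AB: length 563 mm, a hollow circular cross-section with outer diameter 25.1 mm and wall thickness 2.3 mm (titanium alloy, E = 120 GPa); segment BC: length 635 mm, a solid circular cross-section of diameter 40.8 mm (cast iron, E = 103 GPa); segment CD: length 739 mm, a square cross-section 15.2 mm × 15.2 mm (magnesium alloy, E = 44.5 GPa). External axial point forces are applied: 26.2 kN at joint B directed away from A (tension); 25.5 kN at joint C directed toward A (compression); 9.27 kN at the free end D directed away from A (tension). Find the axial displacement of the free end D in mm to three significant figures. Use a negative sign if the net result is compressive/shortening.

Internal axial forces (sectioning from the free end, tension +): N_CD = 9.27 kN, N_BC = -16.23 kN, N_AB = 9.97 kN.
A_AB = 164.7 mm².
A_BC = 1307 mm².
A_CD = 231 mm².
δ_AB = 9970·563/(164.7·120000) = 0.2839 mm
δ_BC = -16230·635/(1307·103000) = -0.07653 mm
δ_CD = 9270·739/(231·44500) = 0.6663 mm
δ = Σδ_i = 0.8737 mm.

0.874 mm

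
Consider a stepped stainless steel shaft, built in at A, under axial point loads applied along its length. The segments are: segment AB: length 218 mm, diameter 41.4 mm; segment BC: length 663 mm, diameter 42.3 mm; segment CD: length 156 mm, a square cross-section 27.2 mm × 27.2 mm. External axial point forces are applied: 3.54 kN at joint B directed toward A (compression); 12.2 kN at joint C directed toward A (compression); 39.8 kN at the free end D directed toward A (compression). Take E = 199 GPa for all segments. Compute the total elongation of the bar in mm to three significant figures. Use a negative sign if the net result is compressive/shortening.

Internal axial forces (sectioning from the free end, tension +): N_CD = -39.8 kN, N_BC = -52 kN, N_AB = -55.54 kN.
A_AB = 1346 mm².
A_BC = 1405 mm².
A_CD = 739.8 mm².
δ_AB = -55540·218/(1346·199000) = -0.0452 mm
δ_BC = -52000·663/(1405·199000) = -0.1233 mm
δ_CD = -39800·156/(739.8·199000) = -0.04217 mm
δ = Σδ_i = -0.2106 mm.

-0.211 mm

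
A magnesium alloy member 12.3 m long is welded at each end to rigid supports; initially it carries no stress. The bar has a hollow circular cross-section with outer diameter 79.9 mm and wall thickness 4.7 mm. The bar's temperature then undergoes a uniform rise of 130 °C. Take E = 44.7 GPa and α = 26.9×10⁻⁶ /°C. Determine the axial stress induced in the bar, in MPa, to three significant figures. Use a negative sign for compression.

-156 MPa

Free thermal expansion αLΔT = 26.9e-6 · 12300 · 130 = 43.01 mm.
The walls impose strain ε = −(43.01)/12300 = -3.4970e-03; σ = Eε = 44700 · -3.4970e-03 = -156.3 MPa.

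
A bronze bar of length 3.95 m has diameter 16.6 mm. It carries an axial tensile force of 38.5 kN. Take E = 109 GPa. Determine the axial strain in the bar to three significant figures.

A = 216.4 mm².
σ = N/A = 177.9 MPa; ε = σ/E = 177.9/109000 = 1.632e-03.

0.00163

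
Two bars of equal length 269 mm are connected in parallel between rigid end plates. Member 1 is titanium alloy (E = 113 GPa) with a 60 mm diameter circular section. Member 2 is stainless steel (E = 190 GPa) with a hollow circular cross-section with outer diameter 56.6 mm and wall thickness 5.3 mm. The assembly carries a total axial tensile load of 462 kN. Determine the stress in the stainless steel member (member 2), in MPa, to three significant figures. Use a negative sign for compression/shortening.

A_1 = 2827 mm².
A_2 = 854.2 mm².
Equal strain + equilibrium ⇒ each member carries load in proportion to AE: A₁E₁ = 319500000 N, A₂E₂ = 162300000 N, ΣAE = 481800000 N.
σ₂ = P·E₂/ΣAE = 462000·190000/481800000 = 182.2 MPa.

182 MPa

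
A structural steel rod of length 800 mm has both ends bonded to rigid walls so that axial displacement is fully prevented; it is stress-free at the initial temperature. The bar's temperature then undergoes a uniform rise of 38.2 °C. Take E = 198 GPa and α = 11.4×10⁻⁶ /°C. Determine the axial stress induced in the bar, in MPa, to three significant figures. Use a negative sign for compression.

-86.2 MPa

Free thermal expansion αLΔT = 11.4e-6 · 800 · 38.2 = 0.3484 mm.
The walls impose strain ε = −(0.3484)/800 = -4.3548e-04; σ = Eε = 198000 · -4.3548e-04 = -86.23 MPa.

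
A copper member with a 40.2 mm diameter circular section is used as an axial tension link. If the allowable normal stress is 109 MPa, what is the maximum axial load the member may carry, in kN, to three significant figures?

A = 1269 mm².
P_max = σ_allow · A = 109 · 1269 = 138300 N = 138.3 kN.

138 kN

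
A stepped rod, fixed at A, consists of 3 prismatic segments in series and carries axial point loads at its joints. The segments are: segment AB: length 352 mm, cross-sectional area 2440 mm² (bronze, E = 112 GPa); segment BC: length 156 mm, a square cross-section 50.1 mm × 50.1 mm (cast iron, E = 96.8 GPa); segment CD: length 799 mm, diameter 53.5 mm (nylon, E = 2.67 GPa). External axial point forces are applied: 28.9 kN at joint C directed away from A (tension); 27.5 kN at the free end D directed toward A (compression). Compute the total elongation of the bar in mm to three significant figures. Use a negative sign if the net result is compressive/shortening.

Internal axial forces (sectioning from the free end, tension +): N_CD = -27.5 kN, N_BC = 1.4 kN, N_AB = 1.4 kN.
A_BC = 2510 mm².
A_CD = 2248 mm².
δ_AB = 1400·352/(2440·112000) = 0.001803 mm
δ_BC = 1400·156/(2510·96800) = 0.0008989 mm
δ_CD = -27500·799/(2248·2670) = -3.661 mm
δ = Σδ_i = -3.658 mm.

-3.66 mm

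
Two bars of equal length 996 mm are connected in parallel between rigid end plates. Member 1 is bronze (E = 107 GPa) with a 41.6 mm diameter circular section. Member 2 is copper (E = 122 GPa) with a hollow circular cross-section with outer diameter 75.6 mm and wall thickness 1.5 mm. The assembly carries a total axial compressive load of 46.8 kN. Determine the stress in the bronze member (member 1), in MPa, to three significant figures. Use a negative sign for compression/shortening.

A_1 = 1359 mm².
A_2 = 349.2 mm².
Equal strain + equilibrium ⇒ each member carries load in proportion to AE: A₁E₁ = 145400000 N, A₂E₂ = 42600000 N, ΣAE = 188000000 N.
σ₁ = P·E₁/ΣAE = -46800·107000/188000000 = -26.63 MPa.

-26.6 MPa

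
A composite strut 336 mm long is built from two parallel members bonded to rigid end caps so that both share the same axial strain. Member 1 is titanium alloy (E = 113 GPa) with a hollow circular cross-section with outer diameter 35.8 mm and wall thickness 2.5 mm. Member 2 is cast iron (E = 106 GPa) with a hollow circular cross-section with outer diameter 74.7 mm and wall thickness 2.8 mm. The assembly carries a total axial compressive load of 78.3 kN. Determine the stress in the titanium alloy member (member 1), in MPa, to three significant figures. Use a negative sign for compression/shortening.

A_1 = 261.5 mm².
A_2 = 632.5 mm².
Equal strain + equilibrium ⇒ each member carries load in proportion to AE: A₁E₁ = 29550000 N, A₂E₂ = 67040000 N, ΣAE = 96600000 N.
σ₁ = P·E₁/ΣAE = -78300·113000/96600000 = -91.6 MPa.

-91.6 MPa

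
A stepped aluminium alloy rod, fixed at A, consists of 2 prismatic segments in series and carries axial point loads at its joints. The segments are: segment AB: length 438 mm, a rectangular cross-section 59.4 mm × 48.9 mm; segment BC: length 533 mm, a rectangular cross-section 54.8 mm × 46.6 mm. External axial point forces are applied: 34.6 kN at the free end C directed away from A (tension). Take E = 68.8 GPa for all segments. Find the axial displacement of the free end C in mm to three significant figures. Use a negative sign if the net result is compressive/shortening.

0.181 mm

Internal axial forces (sectioning from the free end, tension +): N_BC = 34.6 kN, N_AB = 34.6 kN.
A_AB = 2905 mm².
A_BC = 2554 mm².
δ_AB = 34600·438/(2905·68800) = 0.07583 mm
δ_BC = 34600·533/(2554·68800) = 0.105 mm
δ = Σδ_i = 0.1808 mm.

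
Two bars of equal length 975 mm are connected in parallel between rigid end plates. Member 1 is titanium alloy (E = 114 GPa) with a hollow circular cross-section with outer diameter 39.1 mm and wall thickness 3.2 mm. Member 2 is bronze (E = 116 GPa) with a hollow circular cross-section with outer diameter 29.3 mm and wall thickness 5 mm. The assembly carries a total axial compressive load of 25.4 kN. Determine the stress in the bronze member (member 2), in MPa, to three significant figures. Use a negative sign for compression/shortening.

-34.5 MPa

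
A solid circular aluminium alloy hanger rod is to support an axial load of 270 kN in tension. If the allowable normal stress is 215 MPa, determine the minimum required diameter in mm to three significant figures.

Required area A ≥ P/σ_allow = 270000/215 = 1256 mm².
For a solid circular section, d ≥ √(4A/π) = 39.99 mm.

40.0 mm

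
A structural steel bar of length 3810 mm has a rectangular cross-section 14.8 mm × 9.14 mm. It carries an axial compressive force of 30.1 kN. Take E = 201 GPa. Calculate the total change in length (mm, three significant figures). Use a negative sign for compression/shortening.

-4.22 mm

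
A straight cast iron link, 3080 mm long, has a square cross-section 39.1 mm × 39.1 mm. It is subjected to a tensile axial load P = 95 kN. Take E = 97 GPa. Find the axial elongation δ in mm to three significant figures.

1.97 mm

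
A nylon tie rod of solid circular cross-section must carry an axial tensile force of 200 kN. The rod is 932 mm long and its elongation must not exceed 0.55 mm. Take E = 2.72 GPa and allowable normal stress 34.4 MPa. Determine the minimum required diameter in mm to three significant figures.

Required area A ≥ P/σ_allow = 200000/34.4 = 5814 mm².
For a solid circular section, d ≥ √(4A/π) = 86.04 mm.
Elongation limit: A ≥ PL/(Eδ_allow) = 200000·932/(2720·0.55) = 124600 mm² ⇒ d ≥ 398.3 mm.
The elongation limit governs.

398 mm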